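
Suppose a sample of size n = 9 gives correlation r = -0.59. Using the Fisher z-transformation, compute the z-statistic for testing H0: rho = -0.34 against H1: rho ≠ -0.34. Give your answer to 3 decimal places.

-0.793

Fisher z: atanh(-0.59) = -0.677666, atanh(-0.34) = -0.354093
z = (z_r − z_0)·√(n−3) = (-0.677666 − (-0.354093))·√6 = -0.323573 · 2.449490 = -0.793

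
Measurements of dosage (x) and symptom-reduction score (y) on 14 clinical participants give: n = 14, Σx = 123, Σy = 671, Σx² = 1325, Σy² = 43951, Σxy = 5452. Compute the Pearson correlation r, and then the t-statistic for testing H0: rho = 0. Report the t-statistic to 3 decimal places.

-0.937

S_xy = nΣxy − ΣxΣy = 14·5452 − 123·671 = 76328 − 82533 = -6205
S_xx = nΣx² − (Σx)² = 14·1325 − 123² = 18550 − 15129 = 3421
S_yy = nΣy² − (Σy)² = 14·43951 − 671² = 615314 − 450241 = 165073
r = S_xy / √(S_xx·S_yy) = -6205 / √(3421·165073) = -6205 / √564714733 = -6205 / 23763.7273 = -0.2611
t = r·√(n−2)/√(1−r²) = -0.2611·√12 / √(1−0.068173) = -0.904477 / 0.965312 = -0.937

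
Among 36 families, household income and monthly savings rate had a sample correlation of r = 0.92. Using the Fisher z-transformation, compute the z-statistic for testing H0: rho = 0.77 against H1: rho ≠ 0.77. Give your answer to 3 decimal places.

z_r = atanh(0.92) = 1.589027,  z_0 = atanh(0.77) = 1.020328
SE = 1/√(n−3) = 1/√33 = 0.174078
z = (z_r − z_0)/SE = (1.589027 − 1.020328) / 0.174078 = 0.568699 / 0.174078 = 3.267

3.267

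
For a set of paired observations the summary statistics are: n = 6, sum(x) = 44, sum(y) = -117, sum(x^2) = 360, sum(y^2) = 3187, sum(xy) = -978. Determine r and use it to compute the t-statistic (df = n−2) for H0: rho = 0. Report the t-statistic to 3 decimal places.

S_xy = nΣxy − ΣxΣy = 6·(-978) − 44·(-117) = -5868 − (-5148) = -720
S_xx = nΣx² − (Σx)² = 6·360 − 44² = 2160 − 1936 = 224
S_yy = nΣy² − (Σy)² = 6·3187 − (-117)² = 19122 − 13689 = 5433
r = S_xy / √(S_xx·S_yy) = -720 / √(224·5433) = -720 / √1216992 = -720 / 1103.1736 = -0.6527
t = r·√(n−2)/√(1−r²) = -0.6527·√4 / √(1−0.426017) = -1.305400 / 0.757617 = -1.723

-1.723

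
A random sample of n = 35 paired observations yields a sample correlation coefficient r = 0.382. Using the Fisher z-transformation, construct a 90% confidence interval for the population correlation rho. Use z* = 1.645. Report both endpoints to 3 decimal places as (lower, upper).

Fisher z: z_r = atanh(r) = ½·ln((1+0.382)/(1−0.382)) = 0.402399
SE(z) = 1/√(n−3) = 1/√32 = 0.176777
90% ⇒ z* = 1.645; margin = 1.645·0.176777 = 0.290798
CI on z-scale: (0.111601, 0.693197)
Back-transform: tanh(0.111601) = 0.111140, tanh(0.693197) = 0.600032

(0.111, 0.600)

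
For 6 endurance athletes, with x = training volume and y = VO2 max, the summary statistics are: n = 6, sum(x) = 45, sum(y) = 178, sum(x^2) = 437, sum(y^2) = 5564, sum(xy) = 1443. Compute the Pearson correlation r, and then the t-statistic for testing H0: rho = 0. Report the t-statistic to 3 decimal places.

S_xy = nΣxy − ΣxΣy = 6·1443 − 45·178 = 8658 − 8010 = 648
S_xx = nΣx² − (Σx)² = 6·437 − 45² = 2622 − 2025 = 597
S_yy = nΣy² − (Σy)² = 6·5564 − 178² = 33384 − 31684 = 1700
r = S_xy / √(S_xx·S_yy) = 648 / √(597·1700) = 648 / √1014900 = 648 / 1007.4225 = 0.6432
t = r·√(n−2)/√(1−r²) = 0.6432·√4 / √(1−0.413706) = 1.286400 / 0.765698 = 1.680

1.680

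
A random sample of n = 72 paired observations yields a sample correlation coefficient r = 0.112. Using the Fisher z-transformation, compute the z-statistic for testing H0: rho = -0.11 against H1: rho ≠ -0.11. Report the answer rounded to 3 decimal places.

1.852

Fisher z: atanh(0.112) = 0.112472, atanh(-0.11) = -0.110447
z = (z_r − z_0)·√(n−3) = (0.112472 − (-0.110447))·√69 = 0.222919 · 8.306624 = 1.852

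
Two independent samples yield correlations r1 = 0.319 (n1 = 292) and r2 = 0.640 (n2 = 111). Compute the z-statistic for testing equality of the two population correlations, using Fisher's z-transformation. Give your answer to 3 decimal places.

Fisher z-transforms: z1 = atanh(0.319) = 0.330533, z2 = atanh(0.640) = 0.758174; difference d = -0.427641
Var(d) = 1/289 + 1/108 = 0.0034602 + 0.0092593 = 0.0127195
z = d/√Var(d) = -0.427641 / √0.0127195 = -0.427641 / 0.112781 = -3.792

-3.792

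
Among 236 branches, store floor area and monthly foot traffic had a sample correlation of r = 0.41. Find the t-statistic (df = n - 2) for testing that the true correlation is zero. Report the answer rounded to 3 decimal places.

6.876

1 − r² = 1 − 0.1681 = 0.8319;  √(1−r²) = 0.912086
√(n−2) = √234 = 15.297059
t = r·√(n−2)/√(1−r²) = 0.41 · 15.297059 / 0.912086 = 6.876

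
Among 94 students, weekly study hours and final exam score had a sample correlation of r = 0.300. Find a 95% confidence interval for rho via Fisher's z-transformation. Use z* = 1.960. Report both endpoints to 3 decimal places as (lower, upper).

(0.104, 0.474)

z_r = atanh(0.300) = 0.309520;  SE = 1/√(n−3) = 1/√91 = 0.104828
z-limits: 0.309520 ± 1.960·0.104828 = 0.309520 ± 0.205463 = [0.104057, 0.514983]
ρ-limits: (tanh 0.104057, tanh 0.514983) = (0.104, 0.474)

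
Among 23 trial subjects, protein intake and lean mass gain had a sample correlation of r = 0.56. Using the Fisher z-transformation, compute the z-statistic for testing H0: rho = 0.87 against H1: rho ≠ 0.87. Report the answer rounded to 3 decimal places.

z_r = atanh(0.56) = 0.632833,  z_0 = atanh(0.87) = 1.333080
SE = 1/√(n−3) = 1/√20 = 0.223607
z = (z_r − z_0)/SE = (0.632833 − 1.333080) / 0.223607 = -0.700247 / 0.223607 = -3.132

-3.132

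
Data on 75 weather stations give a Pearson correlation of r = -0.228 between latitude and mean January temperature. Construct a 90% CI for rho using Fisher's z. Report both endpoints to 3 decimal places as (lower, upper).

z_r = atanh(-0.228) = -0.232079;  SE = 1/√(n−3) = 1/√72 = 0.117851
z-limits: -0.232079 ± 1.645·0.117851 = -0.232079 ± 0.193865 = [-0.425944, -0.038214]
ρ-limits: (tanh -0.425944, tanh -0.038214) = (-0.402, -0.038)

(-0.402, -0.038)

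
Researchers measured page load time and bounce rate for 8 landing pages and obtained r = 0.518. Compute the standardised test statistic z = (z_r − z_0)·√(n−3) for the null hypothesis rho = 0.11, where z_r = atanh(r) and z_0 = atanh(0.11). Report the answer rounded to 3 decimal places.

Fisher z: atanh(0.518) = 0.573602, atanh(0.11) = 0.110447
z = (z_r − z_0)·√(n−3) = (0.573602 − 0.110447)·√5 = 0.463155 · 2.236068 = 1.036

1.036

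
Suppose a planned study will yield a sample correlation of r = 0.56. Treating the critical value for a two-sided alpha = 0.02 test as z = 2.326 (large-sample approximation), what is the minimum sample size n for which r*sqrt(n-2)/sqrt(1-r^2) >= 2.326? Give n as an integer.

14

Need r·√(n−2)/√(1−r²) ≥ 2.326
√(n−2) ≥ 2.326·√(1−0.3136) / 0.56 = 2.326·0.828493 / 0.56 = 3.4412
n−2 ≥ 11.8419  ⇒  n ≥ 13.8419
Smallest integer n = 14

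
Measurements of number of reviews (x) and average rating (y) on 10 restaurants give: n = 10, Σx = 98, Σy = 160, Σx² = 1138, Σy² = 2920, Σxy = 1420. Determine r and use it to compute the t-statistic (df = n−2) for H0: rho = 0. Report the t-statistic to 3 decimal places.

-2.042

Numerator: nΣxy − (Σx)(Σy) = 10·1420 − (98)(160) = -1480
Denominator: √[(nΣx²−(Σx)²)(nΣy²−(Σy)²)]
  nΣx²−(Σx)² = 10·1138 − 9604 = 1776;  nΣy²−(Σy)² = 10·2920 − 25600 = 3600
  √(1776·3600) = √6393600 = 2528.5569
r = -1480 / 2528.5569 = -0.5853
t = r·√(n−2)/√(1−r²) = -0.5853·√8 / √(1−0.342576) = -1.655478 / 0.810817 = -2.042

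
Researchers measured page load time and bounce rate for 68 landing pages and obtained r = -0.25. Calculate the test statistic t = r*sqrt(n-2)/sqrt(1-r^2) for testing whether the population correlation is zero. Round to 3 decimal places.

-2.098

1 − r² = 1 − 0.0625 = 0.9375;  √(1−r²) = 0.968246
√(n−2) = √66 = 8.124038
t = r·√(n−2)/√(1−r²) = -0.25 · 8.124038 / 0.968246 = -2.098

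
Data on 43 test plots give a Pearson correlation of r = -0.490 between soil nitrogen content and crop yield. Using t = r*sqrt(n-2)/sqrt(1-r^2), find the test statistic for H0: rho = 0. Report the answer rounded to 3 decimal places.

-3.599

1 − r² = 1 − 0.240100 = 0.759900;  √(1−r²) = 0.871722
√(n−2) = √41 = 6.403124
t = r·√(n−2)/√(1−r²) = -0.490 · 6.403124 / 0.871722 = -3.599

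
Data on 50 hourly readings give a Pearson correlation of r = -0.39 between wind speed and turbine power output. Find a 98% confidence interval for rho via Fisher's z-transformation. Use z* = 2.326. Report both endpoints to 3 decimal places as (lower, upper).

(-0.636, -0.072)

Fisher z: z_r = atanh(r) = ½·ln((1+(-0.39))/(1−(-0.39))) = -0.411800
SE(z) = 1/√(n−3) = 1/√47 = 0.145865
98% ⇒ z* = 2.326; margin = 2.326·0.145865 = 0.339282
CI on z-scale: (-0.751082, -0.072518)
Back-transform: tanh(-0.751082) = -0.635794, tanh(-0.072518) = -0.072391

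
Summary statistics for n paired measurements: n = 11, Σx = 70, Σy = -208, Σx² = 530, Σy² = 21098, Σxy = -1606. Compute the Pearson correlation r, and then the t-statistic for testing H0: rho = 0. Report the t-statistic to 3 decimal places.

S_xy = nΣxy − ΣxΣy = 11·(-1606) − 70·(-208) = -17666 − (-14560) = -3106
S_xx = nΣx² − (Σx)² = 11·530 − 70² = 5830 − 4900 = 930
S_yy = nΣy² − (Σy)² = 11·21098 − (-208)² = 232078 − 43264 = 188814
r = S_xy / √(S_xx·S_yy) = -3106 / √(930·188814) = -3106 / √175597020 = -3106 / 13251.3026 = -0.2344
t = r·√(n−2)/√(1−r²) = -0.2344·√9 / √(1−0.054943) = -0.703200 / 0.972140 = -0.723

-0.723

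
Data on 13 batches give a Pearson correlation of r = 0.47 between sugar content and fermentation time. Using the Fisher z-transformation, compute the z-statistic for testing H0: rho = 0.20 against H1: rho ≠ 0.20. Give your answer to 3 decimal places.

0.972

z_r = atanh(0.47) = 0.510070,  z_0 = atanh(0.20) = 0.202733
SE = 1/√(n−3) = 1/√10 = 0.316228
z = (z_r − z_0)/SE = (0.510070 − 0.202733) / 0.316228 = 0.307337 / 0.316228 = 0.972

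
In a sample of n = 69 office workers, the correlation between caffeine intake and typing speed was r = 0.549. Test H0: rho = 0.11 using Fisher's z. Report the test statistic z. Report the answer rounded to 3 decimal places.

4.115

Fisher z: atanh(0.549) = 0.616949, atanh(0.11) = 0.110447
z = (z_r − z_0)·√(n−3) = (0.616949 − 0.110447)·√66 = 0.506502 · 8.124038 = 4.115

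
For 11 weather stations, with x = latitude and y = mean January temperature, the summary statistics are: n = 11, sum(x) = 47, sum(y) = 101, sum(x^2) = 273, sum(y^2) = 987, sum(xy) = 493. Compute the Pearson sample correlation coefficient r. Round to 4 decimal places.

0.9367

S_xy = nΣxy − ΣxΣy = 11·493 − 47·101 = 5423 − 4747 = 676
S_xx = nΣx² − (Σx)² = 11·273 − 47² = 3003 − 2209 = 794
S_yy = nΣy² − (Σy)² = 11·987 − 101² = 10857 − 10201 = 656
r = S_xy / √(S_xx·S_yy) = 676 / √(794·656) = 676 / √520864 = 676 / 721.7091 = 0.9367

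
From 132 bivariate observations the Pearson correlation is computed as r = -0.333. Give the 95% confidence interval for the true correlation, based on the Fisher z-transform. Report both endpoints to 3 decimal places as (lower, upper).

(-0.477, -0.172)

Fisher z: z_r = atanh(r) = ½·ln((1+(-0.333))/(1−(-0.333))) = -0.346199
SE(z) = 1/√(n−3) = 1/√129 = 0.088045
95% ⇒ z* = 1.960; margin = 1.960·0.088045 = 0.172568
CI on z-scale: (-0.518767, -0.173631)
Back-transform: tanh(-0.518767) = -0.476748, tanh(-0.173631) = -0.171907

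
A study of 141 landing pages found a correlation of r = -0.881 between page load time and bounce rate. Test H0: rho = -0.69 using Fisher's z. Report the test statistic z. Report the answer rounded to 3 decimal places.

z_r = atanh(-0.881) = -1.380218,  z_0 = atanh(-0.69) = -0.847956
SE = 1/√(n−3) = 1/√138 = 0.085126
z = (z_r − z_0)/SE = (-1.380218 − (-0.847956)) / 0.085126 = -0.532262 / 0.085126 = -6.253

-6.253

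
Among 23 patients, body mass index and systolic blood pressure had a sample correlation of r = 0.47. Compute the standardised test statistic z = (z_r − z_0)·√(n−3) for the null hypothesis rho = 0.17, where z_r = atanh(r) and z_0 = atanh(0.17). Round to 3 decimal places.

Fisher z: atanh(0.47) = 0.510070, atanh(0.17) = 0.171667
z = (z_r − z_0)·√(n−3) = (0.510070 − 0.171667)·√20 = 0.338403 · 4.472136 = 1.513

1.513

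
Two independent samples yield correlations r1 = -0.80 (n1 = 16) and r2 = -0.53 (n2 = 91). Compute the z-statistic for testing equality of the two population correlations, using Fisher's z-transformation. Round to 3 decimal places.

-1.711

z1 = atanh(-0.80) = -1.098612,  z2 = atanh(-0.53) = -0.590145
SE = √(1/(n1−3) + 1/(n2−3)) = √(1/13 + 1/88) = √(0.0769231 + 0.0113636) = √0.0882867 = 0.297131
z = (z1 − z2)/SE = (-1.098612 − (-0.590145)) / 0.297131 = -0.508467 / 0.297131 = -1.711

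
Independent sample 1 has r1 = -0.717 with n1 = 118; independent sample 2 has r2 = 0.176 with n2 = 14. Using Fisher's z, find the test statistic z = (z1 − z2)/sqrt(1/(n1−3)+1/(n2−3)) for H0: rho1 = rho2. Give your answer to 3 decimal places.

z1 = atanh(-0.717) = -0.901443,  z2 = atanh(0.176) = 0.177852
SE = √(1/(n1−3) + 1/(n2−3)) = √(1/115 + 1/11) = √(0.0086957 + 0.0909091) = √0.0996048 = 0.315602
z = (z1 − z2)/SE = (-0.901443 − 0.177852) / 0.315602 = -1.079295 / 0.315602 = -3.420

-3.420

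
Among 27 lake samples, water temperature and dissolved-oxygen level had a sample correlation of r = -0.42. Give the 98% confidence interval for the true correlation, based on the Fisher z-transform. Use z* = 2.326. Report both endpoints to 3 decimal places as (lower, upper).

Fisher z: z_r = atanh(r) = ½·ln((1+(-0.42))/(1−(-0.42))) = -0.447692
SE(z) = 1/√(n−3) = 1/√24 = 0.204124
98% ⇒ z* = 2.326; margin = 2.326·0.204124 = 0.474792
CI on z-scale: (-0.922484, 0.027100)
Back-transform: tanh(-0.922484) = -0.727070, tanh(0.027100) = 0.027093

(-0.727, 0.027)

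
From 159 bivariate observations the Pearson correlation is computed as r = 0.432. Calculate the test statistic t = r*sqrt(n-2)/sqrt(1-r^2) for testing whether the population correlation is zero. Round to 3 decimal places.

6.002

1 − r² = 1 − 0.186624 = 0.813376;  √(1−r²) = 0.901874
√(n−2) = √157 = 12.529964
t = r·√(n−2)/√(1−r²) = 0.432 · 12.529964 / 0.901874 = 6.002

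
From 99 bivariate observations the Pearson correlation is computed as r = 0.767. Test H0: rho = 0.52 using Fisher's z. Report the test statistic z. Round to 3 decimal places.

4.278

Fisher z: atanh(0.767) = 1.013000, atanh(0.52) = 0.576340
z = (z_r − z_0)·√(n−3) = (1.013000 − 0.576340)·√96 = 0.436660 · 9.797959 = 4.278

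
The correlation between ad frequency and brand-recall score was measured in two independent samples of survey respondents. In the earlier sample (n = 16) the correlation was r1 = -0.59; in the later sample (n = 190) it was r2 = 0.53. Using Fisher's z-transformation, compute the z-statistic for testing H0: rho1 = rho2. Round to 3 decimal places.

Fisher z-transforms: z1 = atanh(-0.59) = -0.677666, z2 = atanh(0.53) = 0.590145; difference d = -1.267811
Var(d) = 1/13 + 1/187 = 0.0769231 + 0.0053476 = 0.0822707
z = d/√Var(d) = -1.267811 / √0.0822707 = -1.267811 / 0.286829 = -4.420

-4.420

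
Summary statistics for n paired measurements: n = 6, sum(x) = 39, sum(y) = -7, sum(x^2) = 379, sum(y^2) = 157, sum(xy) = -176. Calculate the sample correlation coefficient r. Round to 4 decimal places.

-0.9549

S_xy = nΣxy − ΣxΣy = 6·(-176) − 39·(-7) = -1056 − (-273) = -783
S_xx = nΣx² − (Σx)² = 6·379 − 39² = 2274 − 1521 = 753
S_yy = nΣy² − (Σy)² = 6·157 − (-7)² = 942 − 49 = 893
r = S_xy / √(S_xx·S_yy) = -783 / √(753·893) = -783 / √672429 = -783 / 820.0177 = -0.9549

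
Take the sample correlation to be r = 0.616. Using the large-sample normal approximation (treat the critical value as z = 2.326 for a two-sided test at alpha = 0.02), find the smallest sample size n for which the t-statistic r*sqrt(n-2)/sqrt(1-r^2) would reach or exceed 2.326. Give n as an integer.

11

Need r·√(n−2)/√(1−r²) ≥ 2.326
√(n−2) ≥ 2.326·√(1−0.379456) / 0.616 = 2.326·0.787746 / 0.616 = 2.9745
n−2 ≥ 8.8477  ⇒  n ≥ 10.8477
Smallest integer n = 11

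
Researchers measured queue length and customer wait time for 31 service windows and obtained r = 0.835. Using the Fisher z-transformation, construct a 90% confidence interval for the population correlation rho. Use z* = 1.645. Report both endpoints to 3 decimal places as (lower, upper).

(0.713, 0.908)

Fisher z: z_r = atanh(r) = ½·ln((1+0.835)/(1−0.835)) = 1.204427
SE(z) = 1/√(n−3) = 1/√28 = 0.188982
90% ⇒ z* = 1.645; margin = 1.645·0.188982 = 0.310875
CI on z-scale: (0.893552, 1.515302)
Back-transform: tanh(0.893552) = 0.713144, tanh(1.515302) = 0.907875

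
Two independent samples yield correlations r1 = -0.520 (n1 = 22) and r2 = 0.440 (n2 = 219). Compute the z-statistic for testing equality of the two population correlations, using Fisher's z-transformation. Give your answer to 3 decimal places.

-4.382

Fisher z-transforms: z1 = atanh(-0.520) = -0.576340, z2 = atanh(0.440) = 0.472231; difference d = -1.048571
Var(d) = 1/19 + 1/216 = 0.0526316 + 0.0046296 = 0.0572612
z = d/√Var(d) = -1.048571 / √0.0572612 = -1.048571 / 0.239293 = -4.382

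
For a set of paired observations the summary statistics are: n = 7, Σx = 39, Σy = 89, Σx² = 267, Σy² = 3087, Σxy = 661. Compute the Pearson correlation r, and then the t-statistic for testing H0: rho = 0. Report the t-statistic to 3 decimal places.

Numerator: nΣxy − (Σx)(Σy) = 7·661 − (39)(89) = 1156
Denominator: √[(nΣx²−(Σx)²)(nΣy²−(Σy)²)]
  nΣx²−(Σx)² = 7·267 − 1521 = 348;  nΣy²−(Σy)² = 7·3087 − 7921 = 13688
  √(348·13688) = √4763424 = 2182.5270
r = 1156 / 2182.5270 = 0.5297
t = r·√(n−2)/√(1−r²) = 0.5297·√5 / √(1−0.280582) = 1.184445 / 0.848185 = 1.396

1.396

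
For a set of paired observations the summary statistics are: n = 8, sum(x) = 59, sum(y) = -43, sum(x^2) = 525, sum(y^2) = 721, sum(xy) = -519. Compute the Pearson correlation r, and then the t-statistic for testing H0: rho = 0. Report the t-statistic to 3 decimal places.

-8.642

Numerator: nΣxy − (Σx)(Σy) = 8·(-519) − (59)(-43) = -1615
Denominator: √[(nΣx²−(Σx)²)(nΣy²−(Σy)²)]
  nΣx²−(Σx)² = 8·525 − 3481 = 719;  nΣy²−(Σy)² = 8·721 − 1849 = 3919
  √(719·3919) = √2817761 = 1678.6188
r = -1615 / 1678.6188 = -0.9621
t = r·√(n−2)/√(1−r²) = -0.9621·√6 / √(1−0.925636) = -2.356654 / 0.272698 = -8.642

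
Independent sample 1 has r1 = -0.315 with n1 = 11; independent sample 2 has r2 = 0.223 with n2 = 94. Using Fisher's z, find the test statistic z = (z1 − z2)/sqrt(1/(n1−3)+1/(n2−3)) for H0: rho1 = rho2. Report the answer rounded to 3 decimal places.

z1 = atanh(-0.315) = -0.326087,  z2 = atanh(0.223) = 0.226811
SE = √(1/(n1−3) + 1/(n2−3)) = √(1/8 + 1/91) = √(0.1250000 + 0.0109890) = √0.1359890 = 0.368767
z = (z1 − z2)/SE = (-0.326087 − 0.226811) / 0.368767 = -0.552898 / 0.368767 = -1.499

-1.499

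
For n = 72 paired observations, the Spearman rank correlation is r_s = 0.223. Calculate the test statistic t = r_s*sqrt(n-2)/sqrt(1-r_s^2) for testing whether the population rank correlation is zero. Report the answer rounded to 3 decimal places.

1.914

1 − r_s² = 1 − 0.049729 = 0.950271;  √(1−r_s²) = 0.974818
√(n−2) = √70 = 8.366600
t = r_s·√(n−2)/√(1−r_s²) = 0.223 · 8.366600 / 0.974818 = 1.914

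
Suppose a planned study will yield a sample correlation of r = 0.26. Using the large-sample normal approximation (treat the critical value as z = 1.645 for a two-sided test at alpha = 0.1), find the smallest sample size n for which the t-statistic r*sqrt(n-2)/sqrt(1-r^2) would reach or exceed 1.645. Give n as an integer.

40

r√(n−2)/√(1−r²) ≥ 1.645  ⇔  n−2 ≥ (1.645)²·(1−r²)/r²
(1−r²)/r² = (1−0.0676)/0.0676 = 13.7929
n ≥ 2 + 2.706025·13.7929 = 2 + 37.3239 = 39.3239
⌈39.3239⌉ = 40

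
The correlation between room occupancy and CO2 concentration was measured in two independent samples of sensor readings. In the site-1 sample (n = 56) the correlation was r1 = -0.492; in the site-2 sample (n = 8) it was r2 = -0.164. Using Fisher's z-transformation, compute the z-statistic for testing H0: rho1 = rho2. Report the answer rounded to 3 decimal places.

Fisher z-transforms: z1 = atanh(-0.492) = -0.538696, z2 = atanh(-0.164) = -0.165495; difference d = -0.373201
Var(d) = 1/53 + 1/5 = 0.0188679 + 0.2000000 = 0.2188679
z = d/√Var(d) = -0.373201 / √0.2188679 = -0.373201 / 0.467833 = -0.798

-0.798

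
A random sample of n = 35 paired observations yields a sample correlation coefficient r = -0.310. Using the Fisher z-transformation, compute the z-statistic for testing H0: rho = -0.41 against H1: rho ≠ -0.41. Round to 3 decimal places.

z_r = atanh(-0.310) = -0.320545,  z_0 = atanh(-0.41) = -0.435611
SE = 1/√(n−3) = 1/√32 = 0.176777
z = (z_r − z_0)/SE = (-0.320545 − (-0.435611)) / 0.176777 = 0.115066 / 0.176777 = 0.651

0.651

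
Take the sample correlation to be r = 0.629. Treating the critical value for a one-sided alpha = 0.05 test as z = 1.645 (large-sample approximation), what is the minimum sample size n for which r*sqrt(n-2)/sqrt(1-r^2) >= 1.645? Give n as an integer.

7

Need r·√(n−2)/√(1−r²) ≥ 1.645
√(n−2) ≥ 1.645·√(1−0.395641) / 0.629 = 1.645·0.777405 / 0.629 = 2.0331
n−2 ≥ 4.1335  ⇒  n ≥ 6.1335
Smallest integer n = 7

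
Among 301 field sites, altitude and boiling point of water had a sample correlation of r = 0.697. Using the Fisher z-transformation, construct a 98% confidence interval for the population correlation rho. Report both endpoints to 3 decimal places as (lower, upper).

(0.621, 0.760)

z_r = atanh(0.697) = 0.861442;  SE = 1/√(n−3) = 1/√298 = 0.057928
z-limits: 0.861442 ± 2.326·0.057928 = 0.861442 ± 0.134741 = [0.726701, 0.996183]
ρ-limits: (tanh 0.726701, tanh 0.996183) = (0.621, 0.760)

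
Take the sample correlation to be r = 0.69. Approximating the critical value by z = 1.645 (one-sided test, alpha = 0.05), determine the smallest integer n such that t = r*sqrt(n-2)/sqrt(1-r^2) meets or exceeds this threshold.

Need r·√(n−2)/√(1−r²) ≥ 1.645
√(n−2) ≥ 1.645·√(1−0.4761) / 0.69 = 1.645·0.723809 / 0.69 = 1.7256
n−2 ≥ 2.9777  ⇒  n ≥ 4.9777
Smallest integer n = 5

5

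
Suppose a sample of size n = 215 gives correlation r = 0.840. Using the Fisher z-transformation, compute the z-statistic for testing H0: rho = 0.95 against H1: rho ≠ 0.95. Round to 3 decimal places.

-8.891

z_r = atanh(0.840) = 1.221174,  z_0 = atanh(0.95) = 1.831781
SE = 1/√(n−3) = 1/√212 = 0.068680
z = (z_r − z_0)/SE = (1.221174 − 1.831781) / 0.068680 = -0.610607 / 0.068680 = -8.891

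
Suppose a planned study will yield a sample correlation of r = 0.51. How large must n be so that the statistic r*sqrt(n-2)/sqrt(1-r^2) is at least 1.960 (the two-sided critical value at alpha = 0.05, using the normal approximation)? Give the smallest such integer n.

13

Need r·√(n−2)/√(1−r²) ≥ 1.960
√(n−2) ≥ 1.960·√(1−0.2601) / 0.51 = 1.960·0.860174 / 0.51 = 3.3058
n−2 ≥ 10.9283  ⇒  n ≥ 12.9283
Smallest integer n = 13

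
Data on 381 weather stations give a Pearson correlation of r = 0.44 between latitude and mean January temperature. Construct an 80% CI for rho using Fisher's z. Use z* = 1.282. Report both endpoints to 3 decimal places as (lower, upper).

Fisher z: z_r = atanh(r) = ½·ln((1+0.44)/(1−0.44)) = 0.472231
SE(z) = 1/√(n−3) = 1/√378 = 0.051434
80% ⇒ z* = 1.282; margin = 1.282·0.051434 = 0.065938
CI on z-scale: (0.406293, 0.538169)
Back-transform: tanh(0.406293) = 0.385321, tanh(0.538169) = 0.491601

(0.385, 0.492)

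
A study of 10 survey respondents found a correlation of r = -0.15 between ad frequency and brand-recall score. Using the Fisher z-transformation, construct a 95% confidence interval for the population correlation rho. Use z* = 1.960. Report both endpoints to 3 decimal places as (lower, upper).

(-0.712, 0.530)

Fisher z: z_r = atanh(r) = ½·ln((1+(-0.15))/(1−(-0.15))) = -0.151140
SE(z) = 1/√(n−3) = 1/√7 = 0.377964
95% ⇒ z* = 1.960; margin = 1.960·0.377964 = 0.740809
CI on z-scale: (-0.891949, 0.589669)
Back-transform: tanh(-0.891949) = -0.712355, tanh(0.589669) = 0.529658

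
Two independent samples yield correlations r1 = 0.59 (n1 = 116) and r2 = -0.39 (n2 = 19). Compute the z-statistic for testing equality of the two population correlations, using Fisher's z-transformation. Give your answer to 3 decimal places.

4.079

z1 = atanh(0.59) = 0.677666,  z2 = atanh(-0.39) = -0.411800
SE = √(1/(n1−3) + 1/(n2−3)) = √(1/113 + 1/16) = √(0.0088496 + 0.0625000) = √0.0713496 = 0.267113
z = (z1 − z2)/SE = (0.677666 − (-0.411800)) / 0.267113 = 1.089466 / 0.267113 = 4.079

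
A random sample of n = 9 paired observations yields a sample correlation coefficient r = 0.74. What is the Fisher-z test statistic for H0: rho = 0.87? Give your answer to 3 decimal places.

-0.937

Fisher z: atanh(0.74) = 0.950479, atanh(0.87) = 1.333080
z = (z_r − z_0)·√(n−3) = (0.950479 − 1.333080)·√6 = -0.382601 · 2.449490 = -0.937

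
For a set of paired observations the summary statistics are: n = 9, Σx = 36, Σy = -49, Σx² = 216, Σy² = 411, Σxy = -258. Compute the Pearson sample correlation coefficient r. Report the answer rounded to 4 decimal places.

-0.6084

Numerator: nΣxy − (Σx)(Σy) = 9·(-258) − (36)(-49) = -558
Denominator: √[(nΣx²−(Σx)²)(nΣy²−(Σy)²)]
  nΣx²−(Σx)² = 9·216 − 1296 = 648;  nΣy²−(Σy)² = 9·411 − 2401 = 1298
  √(648·1298) = √841104 = 917.1172
r = -558 / 917.1172 = -0.6084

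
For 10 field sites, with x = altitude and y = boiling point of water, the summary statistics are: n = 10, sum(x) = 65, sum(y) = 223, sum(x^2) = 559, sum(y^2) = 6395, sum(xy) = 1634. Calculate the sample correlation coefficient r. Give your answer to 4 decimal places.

0.4188

Numerator: nΣxy − (Σx)(Σy) = 10·1634 − (65)(223) = 1845
Denominator: √[(nΣx²−(Σx)²)(nΣy²−(Σy)²)]
  nΣx²−(Σx)² = 10·559 − 4225 = 1365;  nΣy²−(Σy)² = 10·6395 − 49729 = 14221
  √(1365·14221) = √19411665 = 4405.8671
r = 1845 / 4405.8671 = 0.4188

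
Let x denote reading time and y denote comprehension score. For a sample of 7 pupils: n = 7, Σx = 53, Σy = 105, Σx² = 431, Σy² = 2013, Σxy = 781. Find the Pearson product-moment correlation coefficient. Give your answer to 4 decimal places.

-0.1227

Numerator: nΣxy − (Σx)(Σy) = 7·781 − (53)(105) = -98
Denominator: √[(nΣx²−(Σx)²)(nΣy²−(Σy)²)]
  nΣx²−(Σx)² = 7·431 − 2809 = 208;  nΣy²−(Σy)² = 7·2013 − 11025 = 3066
  √(208·3066) = √637728 = 798.5787
r = -98 / 798.5787 = -0.1227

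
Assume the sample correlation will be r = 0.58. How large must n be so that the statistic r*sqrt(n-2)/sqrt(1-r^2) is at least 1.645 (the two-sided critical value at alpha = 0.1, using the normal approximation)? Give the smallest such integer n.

Need r·√(n−2)/√(1−r²) ≥ 1.645
√(n−2) ≥ 1.645·√(1−0.3364) / 0.58 = 1.645·0.814616 / 0.58 = 2.3104
n−2 ≥ 5.3379  ⇒  n ≥ 7.3379
Smallest integer n = 8

8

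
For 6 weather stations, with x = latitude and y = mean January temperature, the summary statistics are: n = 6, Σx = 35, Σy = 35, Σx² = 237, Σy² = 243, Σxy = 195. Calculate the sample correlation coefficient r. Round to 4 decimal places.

Numerator: nΣxy − (Σx)(Σy) = 6·195 − (35)(35) = -55
Denominator: √[(nΣx²−(Σx)²)(nΣy²−(Σy)²)]
  nΣx²−(Σx)² = 6·237 − 1225 = 197;  nΣy²−(Σy)² = 6·243 − 1225 = 233
  √(197·233) = √45901 = 214.2452
r = -55 / 214.2452 = -0.2567

-0.2567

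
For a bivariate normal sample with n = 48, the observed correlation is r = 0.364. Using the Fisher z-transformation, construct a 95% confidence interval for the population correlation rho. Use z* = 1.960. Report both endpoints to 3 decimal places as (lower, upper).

z_r = atanh(0.364) = 0.381489;  SE = 1/√(n−3) = 1/√45 = 0.149071
z-limits: 0.381489 ± 1.960·0.149071 = 0.381489 ± 0.292179 = [0.089310, 0.673668]
ρ-limits: (tanh 0.089310, tanh 0.673668) = (0.089, 0.587)

(0.089, 0.587)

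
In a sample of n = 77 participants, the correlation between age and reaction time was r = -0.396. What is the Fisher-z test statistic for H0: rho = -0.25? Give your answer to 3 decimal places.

-1.406

Fisher z: atanh(-0.396) = -0.418896, atanh(-0.25) = -0.255413
z = (z_r − z_0)·√(n−3) = (-0.418896 − (-0.255413))·√74 = -0.163483 · 8.602325 = -1.406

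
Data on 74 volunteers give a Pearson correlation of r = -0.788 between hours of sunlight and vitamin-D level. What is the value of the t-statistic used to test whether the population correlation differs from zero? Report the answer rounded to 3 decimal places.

-10.860

t = r·√(n−2) / √(1−r²) with r = -0.788, n = 74
  = -0.788·√72 / √(1 − 0.620944)
  = -0.788·8.485281 / 0.615675
  = -6.686401 / 0.615675 = -10.860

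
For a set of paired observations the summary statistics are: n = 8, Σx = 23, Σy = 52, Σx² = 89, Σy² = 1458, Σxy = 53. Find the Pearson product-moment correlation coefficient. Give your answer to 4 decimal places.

S_xy = nΣxy − ΣxΣy = 8·53 − 23·52 = 424 − 1196 = -772
S_xx = nΣx² − (Σx)² = 8·89 − 23² = 712 − 529 = 183
S_yy = nΣy² − (Σy)² = 8·1458 − 52² = 11664 − 2704 = 8960
r = S_xy / √(S_xx·S_yy) = -772 / √(183·8960) = -772 / √1639680 = -772 / 1280.4999 = -0.6029

-0.6029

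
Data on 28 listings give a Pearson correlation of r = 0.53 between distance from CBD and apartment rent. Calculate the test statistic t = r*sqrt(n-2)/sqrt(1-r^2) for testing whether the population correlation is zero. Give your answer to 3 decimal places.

3.187

t = r·√(n−2) / √(1−r²) with r = 0.53, n = 28
  = 0.53·√26 / √(1 − 0.2809)
  = 0.53·5.099020 / 0.847998
  = 2.702481 / 0.847998 = 3.187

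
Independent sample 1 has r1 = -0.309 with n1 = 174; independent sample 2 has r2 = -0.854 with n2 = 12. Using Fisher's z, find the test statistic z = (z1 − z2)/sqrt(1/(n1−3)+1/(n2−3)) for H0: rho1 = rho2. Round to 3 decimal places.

2.782

Fisher z-transforms: z1 = atanh(-0.309) = -0.319439, z2 = atanh(-0.854) = -1.270747; difference d = 0.951308
Var(d) = 1/171 + 1/9 = 0.0058480 + 0.1111111 = 0.1169591
z = d/√Var(d) = 0.951308 / √0.1169591 = 0.951308 / 0.341993 = 2.782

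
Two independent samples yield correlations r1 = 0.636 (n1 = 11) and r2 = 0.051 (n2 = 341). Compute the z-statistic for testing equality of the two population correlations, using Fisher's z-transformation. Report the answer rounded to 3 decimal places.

Fisher z-transforms: z1 = atanh(0.636) = 0.751428, z2 = atanh(0.051) = 0.051044; difference d = 0.700384
Var(d) = 1/8 + 1/338 = 0.1250000 + 0.0029586 = 0.1279586
z = d/√Var(d) = 0.700384 / √0.1279586 = 0.700384 / 0.357713 = 1.958

1.958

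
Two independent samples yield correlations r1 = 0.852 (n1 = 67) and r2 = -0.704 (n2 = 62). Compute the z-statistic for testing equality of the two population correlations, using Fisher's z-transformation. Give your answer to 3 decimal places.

z1 = atanh(0.852) = 1.263405,  z2 = atanh(-0.704) = -0.875187
SE = √(1/(n1−3) + 1/(n2−3)) = √(1/64 + 1/59) = √(0.0156250 + 0.0169492) = √0.0325742 = 0.180483
z = (z1 − z2)/SE = (1.263405 − (-0.875187)) / 0.180483 = 2.138592 / 0.180483 = 11.849

11.849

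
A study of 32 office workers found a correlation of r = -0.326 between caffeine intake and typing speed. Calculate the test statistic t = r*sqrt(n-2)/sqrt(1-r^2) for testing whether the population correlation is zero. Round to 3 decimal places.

1 − r² = 1 − 0.106276 = 0.893724;  √(1−r²) = 0.945370
√(n−2) = √30 = 5.477226
t = r·√(n−2)/√(1−r²) = -0.326 · 5.477226 / 0.945370 = -1.889

-1.889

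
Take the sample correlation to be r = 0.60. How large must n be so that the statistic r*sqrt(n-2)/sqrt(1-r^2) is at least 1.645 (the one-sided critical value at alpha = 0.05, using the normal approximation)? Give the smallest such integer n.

r√(n−2)/√(1−r²) ≥ 1.645  ⇔  n−2 ≥ (1.645)²·(1−r²)/r²
(1−r²)/r² = (1−0.3600)/0.3600 = 1.7778
n ≥ 2 + 2.706025·1.7778 = 2 + 4.8108 = 6.8108
⌈6.8108⌉ = 7

7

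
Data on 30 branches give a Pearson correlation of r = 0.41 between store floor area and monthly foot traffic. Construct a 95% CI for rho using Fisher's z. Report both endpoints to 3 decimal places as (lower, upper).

Fisher z: z_r = atanh(r) = ½·ln((1+0.41)/(1−0.41)) = 0.435611
SE(z) = 1/√(n−3) = 1/√27 = 0.192450
95% ⇒ z* = 1.960; margin = 1.960·0.192450 = 0.377202
CI on z-scale: (0.058409, 0.812813)
Back-transform: tanh(0.058409) = 0.058343, tanh(0.812813) = 0.671139

(0.058, 0.671)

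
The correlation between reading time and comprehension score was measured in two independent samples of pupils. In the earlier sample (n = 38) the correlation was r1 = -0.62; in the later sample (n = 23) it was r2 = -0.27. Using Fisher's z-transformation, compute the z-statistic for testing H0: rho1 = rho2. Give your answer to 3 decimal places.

-1.599

Fisher z-transforms: z1 = atanh(-0.62) = -0.725005, z2 = atanh(-0.27) = -0.276864; difference d = -0.448141
Var(d) = 1/35 + 1/20 = 0.0285714 + 0.0500000 = 0.0785714
z = d/√Var(d) = -0.448141 / √0.0785714 = -0.448141 / 0.280306 = -1.599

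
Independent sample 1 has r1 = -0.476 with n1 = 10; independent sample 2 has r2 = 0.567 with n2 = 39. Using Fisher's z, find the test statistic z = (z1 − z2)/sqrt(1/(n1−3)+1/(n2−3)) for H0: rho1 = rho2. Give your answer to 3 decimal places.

-2.810

z1 = atanh(-0.476) = -0.517800,  z2 = atanh(0.567) = 0.643090
SE = √(1/(n1−3) + 1/(n2−3)) = √(1/7 + 1/36) = √(0.1428571 + 0.0277778) = √0.1706349 = 0.413080
z = (z1 − z2)/SE = (-0.517800 − 0.643090) / 0.413080 = -1.160890 / 0.413080 = -2.810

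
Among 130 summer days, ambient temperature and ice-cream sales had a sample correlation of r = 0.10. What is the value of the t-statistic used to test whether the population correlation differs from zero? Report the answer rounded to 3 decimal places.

t = r·√(n−2) / √(1−r²) with r = 0.10, n = 130
  = 0.10·√128 / √(1 − 0.0100)
  = 0.10·11.313708 / 0.994987
  = 1.131371 / 0.994987 = 1.137

1.137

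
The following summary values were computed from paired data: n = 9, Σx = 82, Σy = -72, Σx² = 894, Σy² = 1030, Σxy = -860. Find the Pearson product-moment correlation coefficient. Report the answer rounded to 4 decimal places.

-0.7900

Numerator: nΣxy − (Σx)(Σy) = 9·(-860) − (82)(-72) = -1836
Denominator: √[(nΣx²−(Σx)²)(nΣy²−(Σy)²)]
  nΣx²−(Σx)² = 9·894 − 6724 = 1322;  nΣy²−(Σy)² = 9·1030 − 5184 = 4086
  √(1322·4086) = √5401692 = 2324.1540
r = -1836 / 2324.1540 = -0.7900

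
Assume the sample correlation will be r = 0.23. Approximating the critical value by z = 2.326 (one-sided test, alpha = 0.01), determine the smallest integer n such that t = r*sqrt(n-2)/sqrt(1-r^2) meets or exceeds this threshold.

Need r·√(n−2)/√(1−r²) ≥ 2.326
√(n−2) ≥ 2.326·√(1−0.0529) / 0.23 = 2.326·0.973191 / 0.23 = 9.8419
n−2 ≥ 96.8630  ⇒  n ≥ 98.8630
Smallest integer n = 99

99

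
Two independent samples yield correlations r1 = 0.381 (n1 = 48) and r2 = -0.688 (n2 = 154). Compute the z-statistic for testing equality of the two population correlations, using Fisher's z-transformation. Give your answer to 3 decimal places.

Fisher z-transforms: z1 = atanh(0.381) = 0.401229, z2 = atanh(-0.688) = -0.844148; difference d = 1.245377
Var(d) = 1/45 + 1/151 = 0.0222222 + 0.0066225 = 0.0288447
z = d/√Var(d) = 1.245377 / √0.0288447 = 1.245377 / 0.169837 = 7.333

7.333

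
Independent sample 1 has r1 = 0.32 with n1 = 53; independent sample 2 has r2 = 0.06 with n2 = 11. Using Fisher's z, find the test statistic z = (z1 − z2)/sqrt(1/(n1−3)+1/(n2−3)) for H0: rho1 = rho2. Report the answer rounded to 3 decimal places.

Fisher z-transforms: z1 = atanh(0.32) = 0.331647, z2 = atanh(0.06) = 0.060072; difference d = 0.271575
Var(d) = 1/50 + 1/8 = 0.0200000 + 0.1250000 = 0.1450000
z = d/√Var(d) = 0.271575 / √0.1450000 = 0.271575 / 0.380789 = 0.713

0.713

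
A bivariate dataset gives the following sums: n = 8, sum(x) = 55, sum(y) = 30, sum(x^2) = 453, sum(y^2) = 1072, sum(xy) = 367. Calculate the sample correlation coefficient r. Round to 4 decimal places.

Numerator: nΣxy − (Σx)(Σy) = 8·367 − (55)(30) = 1286
Denominator: √[(nΣx²−(Σx)²)(nΣy²−(Σy)²)]
  nΣx²−(Σx)² = 8·453 − 3025 = 599;  nΣy²−(Σy)² = 8·1072 − 900 = 7676
  √(599·7676) = √4597924 = 2144.2770
r = 1286 / 2144.2770 = 0.5997

0.5997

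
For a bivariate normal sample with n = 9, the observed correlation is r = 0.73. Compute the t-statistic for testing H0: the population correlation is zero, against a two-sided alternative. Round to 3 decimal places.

2.826

1 − r² = 1 − 0.5329 = 0.4671;  √(1−r²) = 0.683447
√(n−2) = √7 = 2.645751
t = r·√(n−2)/√(1−r²) = 0.73 · 2.645751 / 0.683447 = 2.826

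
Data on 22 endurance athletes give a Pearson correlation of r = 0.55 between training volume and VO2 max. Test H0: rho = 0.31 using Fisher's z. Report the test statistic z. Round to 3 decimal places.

1.298

Fisher z: atanh(0.55) = 0.618381, atanh(0.31) = 0.320545
z = (z_r − z_0)·√(n−3) = (0.618381 − 0.320545)·√19 = 0.297836 · 4.358899 = 1.298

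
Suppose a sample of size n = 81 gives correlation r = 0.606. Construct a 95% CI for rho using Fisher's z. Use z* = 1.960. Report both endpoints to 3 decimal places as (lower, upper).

z_r = atanh(0.606) = 0.702575;  SE = 1/√(n−3) = 1/√78 = 0.113228
z-limits: 0.702575 ± 1.960·0.113228 = 0.702575 ± 0.221927 = [0.480648, 0.924502]
ρ-limits: (tanh 0.480648, tanh 0.924502) = (0.447, 0.728)

(0.447, 0.728)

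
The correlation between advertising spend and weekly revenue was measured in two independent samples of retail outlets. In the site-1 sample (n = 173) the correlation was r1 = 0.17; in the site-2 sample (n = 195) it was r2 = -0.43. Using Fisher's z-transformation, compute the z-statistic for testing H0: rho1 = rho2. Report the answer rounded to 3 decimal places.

5.997

z1 = atanh(0.17) = 0.171667,  z2 = atanh(-0.43) = -0.459897
SE = √(1/(n1−3) + 1/(n2−3)) = √(1/170 + 1/192) = √(0.0058824 + 0.0052083) = √0.0110907 = 0.105312
z = (z1 − z2)/SE = (0.171667 − (-0.459897)) / 0.105312 = 0.631564 / 0.105312 = 5.997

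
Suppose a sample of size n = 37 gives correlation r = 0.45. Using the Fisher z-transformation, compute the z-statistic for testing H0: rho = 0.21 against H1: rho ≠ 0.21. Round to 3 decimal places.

1.583

Fisher z: atanh(0.45) = 0.484700, atanh(0.21) = 0.213171
z = (z_r − z_0)·√(n−3) = (0.484700 − 0.213171)·√34 = 0.271529 · 5.830952 = 1.583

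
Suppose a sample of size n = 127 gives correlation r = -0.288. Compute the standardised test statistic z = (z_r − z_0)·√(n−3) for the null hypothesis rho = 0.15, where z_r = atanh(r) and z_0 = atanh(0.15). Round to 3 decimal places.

-4.983

Fisher z: atanh(-0.288) = -0.296384, atanh(0.15) = 0.151140
z = (z_r − z_0)·√(n−3) = (-0.296384 − 0.151140)·√124 = -0.447524 · 11.135529 = -4.983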